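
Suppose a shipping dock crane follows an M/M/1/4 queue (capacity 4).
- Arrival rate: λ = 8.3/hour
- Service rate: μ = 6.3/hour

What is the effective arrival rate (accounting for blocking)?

ρ = λ/μ = 8.3/6.3 = 1.31746
P₀ = (1-ρ)/(1-ρ^(K+1)) = (1-1.31746)/(1-1.31746^5) = -0.3175/-2.9691 = 0.1069
P_K = P₀×ρ^K = 0.1069 × 1.31746^4 = 0.1069 × 3.0127 = 0.3221
λ_eff = λ(1-P_K) = 8.3 × (1 - 0.32212) = 8.3 × 0.67788 = 5.6264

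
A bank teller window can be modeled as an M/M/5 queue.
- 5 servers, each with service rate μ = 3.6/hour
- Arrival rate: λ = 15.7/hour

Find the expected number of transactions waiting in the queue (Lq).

Traffic intensity: ρ = λ/(cμ) = 15.7/(5×3.6) = 0.8722
Since ρ = 0.8722 < 1, system is stable.
Offered load a = λ/μ = cρ = 15.7/3.6 = 4.3611
P₀ = [ Σₙ₌₀^4 aⁿ/n! + a^5/(5!(1-ρ)) ]⁻¹
Σ = a^0/0! + a^1/1! + a^2/2! + a^3/3! + a^4/4! = 1.00000 + 4.36111 + 9.50965 + 13.8242 + 15.0722 = 43.7672
a^5/(5!(1-ρ)) = 1577.5595/(120 × 0.1277778) = 102.8843
P₀ = 1/(43.7672 + 102.8843) = 0.006819
Lq = P₀·a^5·ρ / (5!(1-ρ)²) = 0.0068189 × 1577.5595 × 0.87222 / (120 × 0.016327) = 4.7889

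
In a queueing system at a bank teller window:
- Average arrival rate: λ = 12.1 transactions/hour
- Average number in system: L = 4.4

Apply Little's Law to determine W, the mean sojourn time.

Little's Law: L = λW, so W = L/λ
W = 4.4/12.1 = 0.3636 hours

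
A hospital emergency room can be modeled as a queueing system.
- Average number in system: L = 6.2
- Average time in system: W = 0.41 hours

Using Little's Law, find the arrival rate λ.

Little's Law: L = λW, so λ = L/W
λ = 6.2/0.41 = 15.1220 patients/hour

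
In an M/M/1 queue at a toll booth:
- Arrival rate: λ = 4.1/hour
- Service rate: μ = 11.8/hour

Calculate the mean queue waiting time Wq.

First, compute utilization: ρ = λ/μ = 4.1/11.8 = 0.3475
For M/M/1: Wq = λ/(μ(μ-λ))
Wq = 4.1/(11.8 × (11.8-4.1))
Wq = 4.1/(11.8 × 7.70)
Wq = 0.04512 hours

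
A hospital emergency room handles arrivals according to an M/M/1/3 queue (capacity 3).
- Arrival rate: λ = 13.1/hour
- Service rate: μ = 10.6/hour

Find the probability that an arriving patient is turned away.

ρ = λ/μ = 13.1/10.6 = 1.23585
P₀ = (1-ρ)/(1-ρ^(K+1)) = (1-1.23585)/(1-1.23585^4) = -0.23585/-1.3327 = 0.1770
P_K = P₀×ρ^K = 0.17697 × 1.23585^3 = 0.17697 × 1.8875 = 0.3340
Blocking probability = 33.40%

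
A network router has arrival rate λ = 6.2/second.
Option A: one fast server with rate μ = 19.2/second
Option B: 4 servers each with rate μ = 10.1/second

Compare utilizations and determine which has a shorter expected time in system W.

Option A: single server μ = 19.2 (M/M/1)
  ρ_A = 6.2/19.2 = 0.3229
  W_A = 1/(μ-λ) = 1/(19.2-6.2) = 1/13.00 = 0.07692

Option B: 4 servers μ = 10.1 (M/M/4)
  ρ_B = λ/(cμ) = 6.2/(4×10.1) = 0.1535
  Offered load a = λ/μ = cρ = 6.2/10.1 = 0.6139
  P₀ = [ Σₙ₌₀^3 aⁿ/n! + a^4/(4!(1-ρ)) ]⁻¹
  Σ = a^0/0! + a^1/1! + a^2/2! + a^3/3! = 1.0000 + 0.61386 + 0.18841 + 0.038553 = 1.8408
  a^4/(4!(1-ρ)) = 0.14200/(24 × 0.84653) = 0.006989
  P₀ = 1/(1.8408 + 0.006989) = 0.5412
  Lq = P₀·a^4·ρ / (4!(1-ρ)²) = 0.54118 × 0.14200 × 0.15347 / (24 × 0.71662) = 0.0006857
  Wq_B = Lq/λ = 0.0006857/6.2 = 0.0001106
  W_B = Wq_B + 1/μ = 0.0001106 + 0.09901 = 0.09912

Since W_A = 0.07692 < W_B = 0.09912, Option A (single fast server) has the shorter time in system.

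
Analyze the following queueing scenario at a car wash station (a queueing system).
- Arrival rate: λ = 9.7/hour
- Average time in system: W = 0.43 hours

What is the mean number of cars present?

Little's Law: L = λW
L = 9.7 × 0.43 = 4.1710 cars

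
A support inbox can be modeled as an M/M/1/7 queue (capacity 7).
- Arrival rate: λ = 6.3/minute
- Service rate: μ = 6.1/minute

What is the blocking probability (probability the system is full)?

ρ = λ/μ = 6.3/6.1 = 1.0328
P₀ = (1-ρ)/(1-ρ^(K+1)) = (1-1.0328)/(1-1.0328^8) = -0.03280/-0.2946 = 0.1113
P_K = P₀×ρ^K = 0.11134 × 1.0328^7 = 0.11134 × 1.2535 = 0.1396
Blocking probability = 13.96%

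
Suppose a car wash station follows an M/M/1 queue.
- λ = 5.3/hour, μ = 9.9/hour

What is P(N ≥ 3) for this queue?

ρ = λ/μ = 5.3/9.9 = 0.53535
P(N ≥ n) = ρⁿ
P(N ≥ 3) = 0.53535^3
P(N ≥ 3) = 0.1534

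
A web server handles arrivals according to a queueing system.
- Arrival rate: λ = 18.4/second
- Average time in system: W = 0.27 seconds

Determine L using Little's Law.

Little's Law: L = λW
L = 18.4 × 0.27 = 4.9680 requests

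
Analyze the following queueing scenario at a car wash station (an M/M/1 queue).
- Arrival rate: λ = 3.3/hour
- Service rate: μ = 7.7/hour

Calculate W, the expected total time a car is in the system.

First, compute utilization: ρ = λ/μ = 3.3/7.7 = 0.4286
For M/M/1: W = 1/(μ-λ)
W = 1/(7.7-3.3) = 1/4.40
W = 0.2273 hours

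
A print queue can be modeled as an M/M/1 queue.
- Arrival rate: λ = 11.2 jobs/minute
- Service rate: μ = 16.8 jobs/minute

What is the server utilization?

Server utilization: ρ = λ/μ
ρ = 11.2/16.8 = 0.6667
The server is busy 66.67% of the time.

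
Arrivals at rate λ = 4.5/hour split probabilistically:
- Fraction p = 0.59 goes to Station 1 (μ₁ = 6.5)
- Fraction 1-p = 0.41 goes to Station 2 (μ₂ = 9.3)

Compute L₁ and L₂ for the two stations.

Effective rates: λ₁ = 4.5×0.59 = 2.655, λ₂ = 4.5×0.41 = 1.845
Station 1: ρ₁ = 2.655/6.5 = 0.40846, L₁ = ρ₁/(1-ρ₁) = 0.40846/(1-0.40846) = 0.6905
Station 2: ρ₂ = 1.845/9.3 = 0.1984, L₂ = ρ₂/(1-ρ₂) = 0.1984/(1-0.1984) = 0.2475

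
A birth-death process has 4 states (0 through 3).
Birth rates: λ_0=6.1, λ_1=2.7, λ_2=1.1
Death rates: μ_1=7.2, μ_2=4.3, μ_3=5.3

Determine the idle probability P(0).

Ratios P(n)/P(0) = (λ₀···λₙ₋₁)/(μ₁···μₙ):
P(1)/P(0) = (6.1)/(7.2) = 0.8472
P(2)/P(0) = (6.1×2.7)/(7.2×4.3) = 0.5320
P(3)/P(0) = (6.1×2.7×1.1)/(7.2×4.3×5.3) = 0.1104

Normalization: ∑ P(n) = 1
P(0) × (1.0000 + 0.8472 + 0.5320 + 0.1104) = 1
P(0) × 2.4896 = 1
P(0) = 1/2.4896 = 0.4017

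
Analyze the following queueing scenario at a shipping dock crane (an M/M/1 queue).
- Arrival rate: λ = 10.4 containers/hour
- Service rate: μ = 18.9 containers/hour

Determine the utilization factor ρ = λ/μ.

Server utilization: ρ = λ/μ
ρ = 10.4/18.9 = 0.5503
The server is busy 55.03% of the time.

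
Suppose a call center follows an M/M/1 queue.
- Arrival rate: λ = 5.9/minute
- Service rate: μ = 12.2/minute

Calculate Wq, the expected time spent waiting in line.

First, compute utilization: ρ = λ/μ = 5.9/12.2 = 0.4836
For M/M/1: Wq = λ/(μ(μ-λ))
Wq = 5.9/(12.2 × (12.2-5.9))
Wq = 5.9/(12.2 × 6.30)
Wq = 0.07676 minutes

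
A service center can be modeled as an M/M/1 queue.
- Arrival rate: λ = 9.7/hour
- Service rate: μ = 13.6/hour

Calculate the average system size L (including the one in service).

ρ = λ/μ = 9.7/13.6 = 0.7132
For M/M/1: L = λ/(μ-λ)
L = 9.7/(13.6-9.7) = 9.7/3.90
L = 2.4872 customers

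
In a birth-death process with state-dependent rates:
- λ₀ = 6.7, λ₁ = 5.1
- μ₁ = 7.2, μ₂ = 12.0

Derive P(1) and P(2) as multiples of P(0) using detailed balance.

Balance equations:
State 0: λ₀P₀ = μ₁P₁ → P₁ = (λ₀/μ₁)P₀ = (6.7/7.2)P₀ = 0.9306P₀
State 1: P₂ = (λ₀λ₁)/(μ₁μ₂)P₀ = (6.7×5.1)/(7.2×12.0)P₀ = 0.3955P₀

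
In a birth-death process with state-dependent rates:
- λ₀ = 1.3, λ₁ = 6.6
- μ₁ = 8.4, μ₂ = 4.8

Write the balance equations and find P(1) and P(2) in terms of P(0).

Balance equations:
State 0: λ₀P₀ = μ₁P₁ → P₁ = (λ₀/μ₁)P₀ = (1.3/8.4)P₀ = 0.1548P₀
State 1: P₂ = (λ₀λ₁)/(μ₁μ₂)P₀ = (1.3×6.6)/(8.4×4.8)P₀ = 0.2128P₀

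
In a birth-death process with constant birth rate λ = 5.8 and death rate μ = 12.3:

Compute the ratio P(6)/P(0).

For constant rates: P(n)/P(0) = (λ/μ)^n
P(6)/P(0) = (5.8/12.3)^6 = 0.4715^6 = 0.01099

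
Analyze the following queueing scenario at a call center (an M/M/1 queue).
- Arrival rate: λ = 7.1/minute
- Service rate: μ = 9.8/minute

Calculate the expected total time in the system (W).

First, compute utilization: ρ = λ/μ = 7.1/9.8 = 0.7245
For M/M/1: W = 1/(μ-λ)
W = 1/(9.8-7.1) = 1/2.70
W = 0.3704 minutes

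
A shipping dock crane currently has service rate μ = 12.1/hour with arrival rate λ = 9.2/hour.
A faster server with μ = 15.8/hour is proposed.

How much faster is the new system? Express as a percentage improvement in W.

System 1: ρ₁ = 9.2/12.1 = 0.7603, W₁ = 1/(12.1-9.2) = 0.3448
System 2: ρ₂ = 9.2/15.8 = 0.5823, W₂ = 1/(15.8-9.2) = 0.1515
Improvement: (W₁-W₂)/W₁ = (0.3448-0.1515)/0.3448 = 56.06%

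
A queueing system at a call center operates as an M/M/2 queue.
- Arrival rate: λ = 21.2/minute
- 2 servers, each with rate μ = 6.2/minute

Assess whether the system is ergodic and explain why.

Stability requires ρ = λ/(cμ) < 1
ρ = 21.2/(2 × 6.2) = 21.2/12.40 = 1.7097
Since 1.7097 ≥ 1, the system is UNSTABLE.
Need c > λ/μ = 21.2/6.2 = 3.42.
Minimum servers needed: c = 4.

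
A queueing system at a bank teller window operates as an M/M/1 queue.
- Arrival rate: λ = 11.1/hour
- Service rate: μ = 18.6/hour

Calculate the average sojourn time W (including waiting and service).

First, compute utilization: ρ = λ/μ = 11.1/18.6 = 0.5968
For M/M/1: W = 1/(μ-λ)
W = 1/(18.6-11.1) = 1/7.50
W = 0.1333 hours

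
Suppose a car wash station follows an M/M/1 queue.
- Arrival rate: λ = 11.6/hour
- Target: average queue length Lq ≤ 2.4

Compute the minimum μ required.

For M/M/1: Lq = λ²/(μ(μ-λ))
Need Lq ≤ 2.4, i.e. μ(μ-λ) ≥ λ²/2.4
μ² - 11.6μ - 134.56/2.4 ≥ 0  →  μ² - 11.6μ - 56.06667 ≥ 0
Quadratic formula (positive root): μ = [λ + √(λ² + 4×56.06667)]/2
Discriminant: 134.56 + 4×56.06667 = 358.8267, √358.8267 = 18.94272
μ ≥ (11.6 + 18.94272)/2 = 15.2714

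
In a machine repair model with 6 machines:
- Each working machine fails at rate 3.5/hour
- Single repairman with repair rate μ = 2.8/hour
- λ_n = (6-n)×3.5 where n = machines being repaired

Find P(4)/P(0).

P(4)/P(0) = ∏_{i=0}^{4-1} λ_i/μ_{i+1}
= (6-0)×3.5/2.8 × (6-1)×3.5/2.8 × (6-2)×3.5/2.8 × (6-3)×3.5/2.8
= 878.9063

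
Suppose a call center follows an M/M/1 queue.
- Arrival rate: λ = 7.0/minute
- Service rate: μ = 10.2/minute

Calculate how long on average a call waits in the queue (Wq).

First, compute utilization: ρ = λ/μ = 7.0/10.2 = 0.6863
For M/M/1: Wq = λ/(μ(μ-λ))
Wq = 7.0/(10.2 × (10.2-7.0))
Wq = 7.0/(10.2 × 3.20)
Wq = 0.2145 minutes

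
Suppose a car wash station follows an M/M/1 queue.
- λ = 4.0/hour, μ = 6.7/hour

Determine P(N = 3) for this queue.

ρ = λ/μ = 4.0/6.7 = 0.5970
P(n) = (1-ρ)ρⁿ
P(3) = (1-0.5970) × 0.5970^3
P(3) = 0.40300 × 0.21278
P(3) = 0.08575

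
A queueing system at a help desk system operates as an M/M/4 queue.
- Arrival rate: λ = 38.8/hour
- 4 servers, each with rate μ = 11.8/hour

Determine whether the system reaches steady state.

Stability requires ρ = λ/(cμ) < 1
ρ = 38.8/(4 × 11.8) = 38.8/47.20 = 0.8220
Since 0.8220 < 1, the system is STABLE.
The servers are busy 82.20% of the time.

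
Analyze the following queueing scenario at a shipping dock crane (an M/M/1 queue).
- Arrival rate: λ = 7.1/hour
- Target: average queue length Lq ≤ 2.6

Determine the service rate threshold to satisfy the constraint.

For M/M/1: Lq = λ²/(μ(μ-λ))
Need Lq ≤ 2.6, i.e. μ(μ-λ) ≥ λ²/2.6
μ² - 7.1μ - 50.41/2.6 ≥ 0  →  μ² - 7.1μ - 19.38846 ≥ 0
Quadratic formula (positive root): μ = [λ + √(λ² + 4×19.38846)]/2
Discriminant: 50.41 + 4×19.38846 = 127.9638, √127.9638 = 11.31211
μ ≥ (7.1 + 11.31211)/2 = 9.2061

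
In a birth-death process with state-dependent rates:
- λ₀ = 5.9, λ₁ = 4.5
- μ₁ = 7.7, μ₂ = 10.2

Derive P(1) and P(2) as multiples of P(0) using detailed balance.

Balance equations:
State 0: λ₀P₀ = μ₁P₁ → P₁ = (λ₀/μ₁)P₀ = (5.9/7.7)P₀ = 0.7662P₀
State 1: P₂ = (λ₀λ₁)/(μ₁μ₂)P₀ = (5.9×4.5)/(7.7×10.2)P₀ = 0.3380P₀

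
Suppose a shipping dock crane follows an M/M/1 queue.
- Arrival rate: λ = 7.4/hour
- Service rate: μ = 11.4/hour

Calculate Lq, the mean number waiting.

ρ = λ/μ = 7.4/11.4 = 0.6491
For M/M/1: Lq = λ²/(μ(μ-λ))
Lq = 54.76/(11.4 × 4.00)
Lq = 1.2009 containers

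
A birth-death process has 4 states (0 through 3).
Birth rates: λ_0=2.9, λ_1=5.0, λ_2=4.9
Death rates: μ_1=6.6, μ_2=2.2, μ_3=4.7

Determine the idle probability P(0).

Ratios P(n)/P(0) = (λ₀···λₙ₋₁)/(μ₁···μₙ):
P(1)/P(0) = (2.9)/(6.6) = 0.4394
P(2)/P(0) = (2.9×5.0)/(6.6×2.2) = 0.9986
P(3)/P(0) = (2.9×5.0×4.9)/(6.6×2.2×4.7) = 1.0411

Normalization: ∑ P(n) = 1
P(0) × (1.0000 + 0.4394 + 0.9986 + 1.0411) = 1
P(0) × 3.4791 = 1
P(0) = 1/3.4791 = 0.2874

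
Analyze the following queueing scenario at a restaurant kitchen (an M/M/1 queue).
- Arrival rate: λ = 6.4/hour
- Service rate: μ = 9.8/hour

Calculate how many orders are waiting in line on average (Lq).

ρ = λ/μ = 6.4/9.8 = 0.6531
For M/M/1: Lq = λ²/(μ(μ-λ))
Lq = 40.96/(9.8 × 3.40)
Lq = 1.2293 orders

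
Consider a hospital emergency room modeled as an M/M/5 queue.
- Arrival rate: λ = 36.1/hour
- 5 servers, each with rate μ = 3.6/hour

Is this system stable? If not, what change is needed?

Stability requires ρ = λ/(cμ) < 1
ρ = 36.1/(5 × 3.6) = 36.1/18.00 = 2.0056
Since 2.0056 ≥ 1, the system is UNSTABLE.
Need c > λ/μ = 36.1/3.6 = 10.03.
Minimum servers needed: c = 11.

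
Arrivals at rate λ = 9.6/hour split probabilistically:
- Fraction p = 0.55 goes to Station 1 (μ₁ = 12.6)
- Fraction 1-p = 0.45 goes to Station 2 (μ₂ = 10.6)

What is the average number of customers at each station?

Effective rates: λ₁ = 9.6×0.55 = 5.28, λ₂ = 9.6×0.45 = 4.32
Station 1: ρ₁ = 5.28/12.6 = 0.41905, L₁ = ρ₁/(1-ρ₁) = 0.41905/(1-0.41905) = 0.7213
Station 2: ρ₂ = 4.32/10.6 = 0.40755, L₂ = ρ₂/(1-ρ₂) = 0.40755/(1-0.40755) = 0.6879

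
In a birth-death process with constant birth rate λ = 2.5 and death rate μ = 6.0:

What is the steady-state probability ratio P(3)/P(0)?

For constant rates: P(n)/P(0) = (λ/μ)^n
P(3)/P(0) = (2.5/6.0)^3 = 0.41667^3 = 0.07234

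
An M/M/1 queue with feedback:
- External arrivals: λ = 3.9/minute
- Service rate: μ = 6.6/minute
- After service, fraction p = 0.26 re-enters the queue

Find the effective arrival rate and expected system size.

Effective arrival rate: λ_eff = λ/(1-p) = 3.9/(1-0.26) = 3.9/0.74 = 5.27027
ρ = λ_eff/μ = 5.27027/6.6 = 0.798526
L = ρ/(1-ρ) = 0.798526/(1-0.798526) = 3.9634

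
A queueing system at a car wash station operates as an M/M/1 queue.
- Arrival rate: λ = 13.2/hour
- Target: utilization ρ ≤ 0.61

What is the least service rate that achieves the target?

ρ = λ/μ, so μ = λ/ρ
μ ≥ 13.2/0.61 = 21.6393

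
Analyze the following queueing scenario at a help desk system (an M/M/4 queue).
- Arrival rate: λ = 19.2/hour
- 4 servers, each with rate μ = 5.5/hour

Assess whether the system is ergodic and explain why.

Stability requires ρ = λ/(cμ) < 1
ρ = 19.2/(4 × 5.5) = 19.2/22.00 = 0.8727
Since 0.8727 < 1, the system is STABLE.
The servers are busy 87.27% of the time.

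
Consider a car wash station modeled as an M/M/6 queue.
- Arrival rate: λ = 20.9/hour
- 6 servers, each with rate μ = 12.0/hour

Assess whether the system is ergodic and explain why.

Stability requires ρ = λ/(cμ) < 1
ρ = 20.9/(6 × 12.0) = 20.9/72.00 = 0.2903
Since 0.2903 < 1, the system is STABLE.
The servers are busy 29.03% of the time.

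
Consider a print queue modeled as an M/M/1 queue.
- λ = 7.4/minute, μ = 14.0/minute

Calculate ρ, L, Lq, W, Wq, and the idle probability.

Step 1: ρ = λ/μ = 7.4/14.0 = 0.5286
Step 2: L = λ/(μ-λ) = 7.4/6.60 = 1.1212
Step 3: Lq = λ²/(μ(μ-λ)) = 54.76/(14.0×6.60) = 0.5926
Step 4: W = 1/(μ-λ) = 1/6.60 = 0.15152
Step 5: Wq = λ/(μ(μ-λ)) = 7.4/(14.0×6.60) = 0.08009
Step 6: P(0) = 1-ρ = 0.4714
Verify: L = λW = 7.4×0.15152 = 1.1212 ✔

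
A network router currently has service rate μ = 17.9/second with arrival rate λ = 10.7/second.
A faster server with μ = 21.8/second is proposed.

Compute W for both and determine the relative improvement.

System 1: ρ₁ = 10.7/17.9 = 0.5978, W₁ = 1/(17.9-10.7) = 0.1389
System 2: ρ₂ = 10.7/21.8 = 0.4908, W₂ = 1/(21.8-10.7) = 0.09009
Improvement: (W₁-W₂)/W₁ = (0.1389-0.09009)/0.1389 = 35.14%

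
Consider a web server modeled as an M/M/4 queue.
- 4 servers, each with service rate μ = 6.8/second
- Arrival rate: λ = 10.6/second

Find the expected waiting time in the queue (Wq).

Traffic intensity: ρ = λ/(cμ) = 10.6/(4×6.8) = 0.3897
Since ρ = 0.3897 < 1, system is stable.
Offered load a = λ/μ = cρ = 10.6/6.8 = 1.5588
P₀ = [ Σₙ₌₀^3 aⁿ/n! + a^4/(4!(1-ρ)) ]⁻¹
Σ = a^0/0! + a^1/1! + a^2/2! + a^3/3! = 1.0000 + 1.5588 + 1.2150 + 0.6313 = 4.4051
a^4/(4!(1-ρ)) = 5.9046/(24 × 0.6103) = 0.4031
P₀ = 1/(4.4051 + 0.4031) = 0.2080
Lq = P₀·a^4·ρ / (4!(1-ρ)²) = 0.2080 × 5.9046 × 0.3897 / (24 × 0.3725) = 0.05354
Wq = Lq/λ = 0.05354/10.6 = 0.005051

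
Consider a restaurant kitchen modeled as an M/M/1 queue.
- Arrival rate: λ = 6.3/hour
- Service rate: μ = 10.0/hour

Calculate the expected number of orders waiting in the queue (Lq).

ρ = λ/μ = 6.3/10.0 = 0.6300
For M/M/1: Lq = λ²/(μ(μ-λ))
Lq = 39.69/(10.0 × 3.70)
Lq = 1.0727 orders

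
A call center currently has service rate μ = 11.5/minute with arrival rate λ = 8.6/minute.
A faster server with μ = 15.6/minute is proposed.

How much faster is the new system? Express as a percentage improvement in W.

System 1: ρ₁ = 8.6/11.5 = 0.7478, W₁ = 1/(11.5-8.6) = 0.34483
System 2: ρ₂ = 8.6/15.6 = 0.5513, W₂ = 1/(15.6-8.6) = 0.14286
Improvement: (W₁-W₂)/W₁ = (0.34483-0.14286)/0.34483 = 58.57%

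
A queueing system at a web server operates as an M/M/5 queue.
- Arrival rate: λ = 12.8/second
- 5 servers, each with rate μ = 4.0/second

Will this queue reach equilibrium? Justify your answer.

Stability requires ρ = λ/(cμ) < 1
ρ = 12.8/(5 × 4.0) = 12.8/20.00 = 0.6400
Since 0.6400 < 1, the system is STABLE.
The servers are busy 64.00% of the time.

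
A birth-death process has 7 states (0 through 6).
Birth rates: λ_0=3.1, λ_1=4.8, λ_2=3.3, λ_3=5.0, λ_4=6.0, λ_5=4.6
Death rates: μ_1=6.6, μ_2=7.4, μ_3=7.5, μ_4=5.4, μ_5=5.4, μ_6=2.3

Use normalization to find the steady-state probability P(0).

Ratios P(n)/P(0) = (λ₀···λₙ₋₁)/(μ₁···μₙ):
P(1)/P(0) = (3.1)/(6.6) = 0.4697
P(2)/P(0) = (3.1×4.8)/(6.6×7.4) = 0.3047
P(3)/P(0) = (3.1×4.8×3.3)/(6.6×7.4×7.5) = 0.1341
P(4)/P(0) = (3.1×4.8×3.3×5.0)/(6.6×7.4×7.5×5.4) = 0.1241
P(5)/P(0) = (3.1×4.8×3.3×5.0×6.0)/(6.6×7.4×7.5×5.4×5.4) = 0.1379
P(6)/P(0) = (3.1×4.8×3.3×5.0×6.0×4.6)/(6.6×7.4×7.5×5.4×5.4×2.3) = 0.2758

Normalization: ∑ P(n) = 1
P(0) × (1.0000 + 0.4697 + 0.3047 + 0.1341 + 0.1241 + 0.1379 + 0.2758) = 1
P(0) × 2.4463 = 1
P(0) = 1/2.4463 = 0.4088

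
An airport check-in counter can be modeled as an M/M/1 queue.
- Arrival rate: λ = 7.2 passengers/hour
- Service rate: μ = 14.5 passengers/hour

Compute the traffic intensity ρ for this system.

Server utilization: ρ = λ/μ
ρ = 7.2/14.5 = 0.4966
The server is busy 49.66% of the time.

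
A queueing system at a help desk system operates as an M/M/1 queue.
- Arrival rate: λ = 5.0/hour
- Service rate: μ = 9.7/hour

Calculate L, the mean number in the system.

ρ = λ/μ = 5.0/9.7 = 0.5155
For M/M/1: L = λ/(μ-λ)
L = 5.0/(9.7-5.0) = 5.0/4.70
L = 1.0638 tickets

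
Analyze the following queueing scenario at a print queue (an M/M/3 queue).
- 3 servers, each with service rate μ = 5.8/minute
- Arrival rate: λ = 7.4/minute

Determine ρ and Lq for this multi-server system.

Traffic intensity: ρ = λ/(cμ) = 7.4/(3×5.8) = 0.4253
Since ρ = 0.4253 < 1, system is stable.
Offered load a = λ/μ = cρ = 7.4/5.8 = 1.2759
P₀ = [ Σₙ₌₀^2 aⁿ/n! + a^3/(3!(1-ρ)) ]⁻¹
Σ = a^0/0! + a^1/1! + a^2/2! = 1.0000 + 1.2759 + 0.8139 = 3.0898
a^3/(3!(1-ρ)) = 2.0769/(6 × 0.5747) = 0.6023
P₀ = 1/(3.08977 + 0.602295) = 0.2709
Lq = P₀·a^3·ρ / (3!(1-ρ)²) = 0.2709 × 2.0769 × 0.4253 / (6 × 0.3303) = 0.1207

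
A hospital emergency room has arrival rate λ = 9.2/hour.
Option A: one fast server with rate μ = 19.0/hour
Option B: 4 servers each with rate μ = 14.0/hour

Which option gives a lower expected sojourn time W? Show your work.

Option A: single server μ = 19.0 (M/M/1)
  ρ_A = 9.2/19.0 = 0.4842
  W_A = 1/(μ-λ) = 1/(19.0-9.2) = 1/9.80 = 0.1020

Option B: 4 servers μ = 14.0 (M/M/4)
  ρ_B = λ/(cμ) = 9.2/(4×14.0) = 0.1643
  Offered load a = λ/μ = cρ = 9.2/14.0 = 0.6571
  P₀ = [ Σₙ₌₀^3 aⁿ/n! + a^4/(4!(1-ρ)) ]⁻¹
  Σ = a^0/0! + a^1/1! + a^2/2! + a^3/3! = 1.0000 + 0.65714 + 0.21592 + 0.047296 = 1.9204
  a^4/(4!(1-ρ)) = 0.186483/(24 × 0.835714) = 0.009298
  P₀ = 1/(1.9204 + 0.009298) = 0.5182
  Lq = P₀·a^4·ρ / (4!(1-ρ)²) = 0.51823 × 0.18648 × 0.16429 / (24 × 0.69842) = 0.0009472
  Wq_B = Lq/λ = 0.0009472/9.2 = 0.0001030
  W_B = Wq_B + 1/μ = 0.0001030 + 0.07143 = 0.07153

Since W_B = 0.07153 < W_A = 0.1020, Option B (multiple servers) has the shorter time in system.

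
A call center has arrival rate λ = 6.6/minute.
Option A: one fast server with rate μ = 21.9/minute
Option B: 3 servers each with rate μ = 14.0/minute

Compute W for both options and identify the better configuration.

Option A: single server μ = 21.9 (M/M/1)
  ρ_A = 6.6/21.9 = 0.3014
  W_A = 1/(μ-λ) = 1/(21.9-6.6) = 1/15.30 = 0.06536

Option B: 3 servers μ = 14.0 (M/M/3)
  ρ_B = λ/(cμ) = 6.6/(3×14.0) = 0.1571
  Offered load a = λ/μ = cρ = 6.6/14.0 = 0.4714
  P₀ = [ Σₙ₌₀^2 aⁿ/n! + a^3/(3!(1-ρ)) ]⁻¹
  Σ = a^0/0! + a^1/1! + a^2/2! = 1.00000 + 0.471429 + 0.111122 = 1.5826
  a^3/(3!(1-ρ)) = 0.1048/(6 × 0.8429) = 0.02072
  P₀ = 1/(1.5826 + 0.02072) = 0.6237
  Lq = P₀·a^3·ρ / (3!(1-ρ)²) = 0.6237 × 0.1048 × 0.1571 / (6 × 0.7104) = 0.002409
  Wq_B = Lq/λ = 0.002409/6.6 = 0.0003650
  W_B = Wq_B + 1/μ = 0.0003650 + 0.07143 = 0.07179

Since W_A = 0.06536 < W_B = 0.07179, Option A (single fast server) has the shorter time in system.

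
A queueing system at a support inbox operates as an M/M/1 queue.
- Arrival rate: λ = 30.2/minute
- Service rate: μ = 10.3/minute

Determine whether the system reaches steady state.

Stability requires ρ = λ/(cμ) < 1
ρ = 30.2/(1 × 10.3) = 30.2/10.30 = 2.9320
Since 2.9320 ≥ 1, the system is UNSTABLE.
Queue grows without bound. Need μ > λ = 30.2.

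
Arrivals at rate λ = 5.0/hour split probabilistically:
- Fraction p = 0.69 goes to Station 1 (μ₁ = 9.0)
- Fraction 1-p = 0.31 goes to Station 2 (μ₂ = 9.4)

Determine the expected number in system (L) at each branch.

Effective rates: λ₁ = 5.0×0.69 = 3.45, λ₂ = 5.0×0.31 = 1.55
Station 1: ρ₁ = 3.45/9.0 = 0.38333, L₁ = ρ₁/(1-ρ₁) = 0.38333/(1-0.38333) = 0.6216
Station 2: ρ₂ = 1.55/9.4 = 0.1649, L₂ = ρ₂/(1-ρ₂) = 0.1649/(1-0.1649) = 0.1975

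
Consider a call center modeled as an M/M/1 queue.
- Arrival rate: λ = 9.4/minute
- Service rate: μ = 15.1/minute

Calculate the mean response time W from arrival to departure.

First, compute utilization: ρ = λ/μ = 9.4/15.1 = 0.6225
For M/M/1: W = 1/(μ-λ)
W = 1/(15.1-9.4) = 1/5.70
W = 0.1754 minutes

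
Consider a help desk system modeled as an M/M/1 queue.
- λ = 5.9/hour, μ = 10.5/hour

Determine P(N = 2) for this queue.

ρ = λ/μ = 5.9/10.5 = 0.5619
P(n) = (1-ρ)ρⁿ
P(2) = (1-0.5619) × 0.5619^2
P(2) = 0.4381 × 0.3157
P(2) = 0.1383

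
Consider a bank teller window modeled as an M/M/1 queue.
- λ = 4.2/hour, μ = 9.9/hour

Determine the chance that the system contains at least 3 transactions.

ρ = λ/μ = 4.2/9.9 = 0.424242
P(N ≥ n) = ρⁿ
P(N ≥ 3) = 0.424242^3
P(N ≥ 3) = 0.07636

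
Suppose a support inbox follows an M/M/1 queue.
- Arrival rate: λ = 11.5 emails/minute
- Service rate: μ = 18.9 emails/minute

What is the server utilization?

Server utilization: ρ = λ/μ
ρ = 11.5/18.9 = 0.6085
The server is busy 60.85% of the time.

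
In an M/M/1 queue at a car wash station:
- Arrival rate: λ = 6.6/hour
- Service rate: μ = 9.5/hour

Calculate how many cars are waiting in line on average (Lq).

ρ = λ/μ = 6.6/9.5 = 0.6947
For M/M/1: Lq = λ²/(μ(μ-λ))
Lq = 43.56/(9.5 × 2.90)
Lq = 1.5811 cars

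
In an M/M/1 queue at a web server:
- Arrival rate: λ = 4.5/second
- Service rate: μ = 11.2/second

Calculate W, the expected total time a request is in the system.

First, compute utilization: ρ = λ/μ = 4.5/11.2 = 0.4018
For M/M/1: W = 1/(μ-λ)
W = 1/(11.2-4.5) = 1/6.70
W = 0.1493 seconds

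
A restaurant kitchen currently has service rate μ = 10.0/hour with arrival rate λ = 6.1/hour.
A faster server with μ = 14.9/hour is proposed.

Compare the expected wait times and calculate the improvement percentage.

System 1: ρ₁ = 6.1/10.0 = 0.6100, W₁ = 1/(10.0-6.1) = 0.25641
System 2: ρ₂ = 6.1/14.9 = 0.4094, W₂ = 1/(14.9-6.1) = 0.11364
Improvement: (W₁-W₂)/W₁ = (0.25641-0.11364)/0.25641 = 55.68%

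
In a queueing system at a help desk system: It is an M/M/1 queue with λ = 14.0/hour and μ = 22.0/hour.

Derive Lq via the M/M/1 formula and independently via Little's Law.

Method 1 (direct): Lq = λ²/(μ(μ-λ)) = 196.00/(22.0 × 8.00) = 1.1136

Method 2 (Little's Law):
W = 1/(μ-λ) = 1/8.00 = 0.12500
Wq = W - 1/μ = 0.12500 - 0.045455 = 0.079545
Lq = λWq = 14.0 × 0.079545 = 1.1136 ✔ (matches Method 1)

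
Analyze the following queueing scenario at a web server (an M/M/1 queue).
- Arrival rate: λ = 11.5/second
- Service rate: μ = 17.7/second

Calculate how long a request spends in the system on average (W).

First, compute utilization: ρ = λ/μ = 11.5/17.7 = 0.6497
For M/M/1: W = 1/(μ-λ)
W = 1/(17.7-11.5) = 1/6.20
W = 0.1613 seconds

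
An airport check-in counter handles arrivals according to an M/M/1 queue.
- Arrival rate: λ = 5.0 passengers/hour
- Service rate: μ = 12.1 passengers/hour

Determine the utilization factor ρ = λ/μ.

Server utilization: ρ = λ/μ
ρ = 5.0/12.1 = 0.4132
The server is busy 41.32% of the time.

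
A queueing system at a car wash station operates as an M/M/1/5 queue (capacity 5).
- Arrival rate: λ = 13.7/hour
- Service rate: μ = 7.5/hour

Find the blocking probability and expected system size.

ρ = λ/μ = 13.7/7.5 = 1.8267
P₀ = (1-ρ)/(1-ρ^(K+1)) = (1-1.8267)/(1-1.8267^6) = -0.8267/-36.1538 = 0.02287
P_K = P₀×ρ^K = 0.022866 × 1.8267^5 = 0.022866 × 20.3393 = 0.4651
Blocking probability P_5 = 0.4651 (46.51%)
L = ρ[1 - (K+1)ρ^K + Kρ^(K+1)] / [(1-ρ)(1-ρ^(K+1))]
L = 1.8267 × (1 - 6×20.3393 + 5×37.1538) / ((1 - 1.8267) × (1 - 37.1538)) = 3.9563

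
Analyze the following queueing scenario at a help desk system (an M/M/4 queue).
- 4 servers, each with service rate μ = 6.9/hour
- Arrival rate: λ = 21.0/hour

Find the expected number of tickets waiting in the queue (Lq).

Traffic intensity: ρ = λ/(cμ) = 21.0/(4×6.9) = 0.7609
Since ρ = 0.7609 < 1, system is stable.
Offered load a = λ/μ = cρ = 21.0/6.9 = 3.0435
P₀ = [ Σₙ₌₀^3 aⁿ/n! + a^4/(4!(1-ρ)) ]⁻¹
Σ = a^0/0! + a^1/1! + a^2/2! + a^3/3! = 1.0000 + 3.0435 + 4.6314 + 4.6985 = 13.3734
a^4/(4!(1-ρ)) = 85.7987/(24 × 0.23913) = 14.9498
P₀ = 1/(13.3734 + 14.9498) = 0.03531
Lq = P₀·a^4·ρ / (4!(1-ρ)²) = 0.035307 × 85.7987 × 0.76087 / (24 × 0.057183) = 1.6795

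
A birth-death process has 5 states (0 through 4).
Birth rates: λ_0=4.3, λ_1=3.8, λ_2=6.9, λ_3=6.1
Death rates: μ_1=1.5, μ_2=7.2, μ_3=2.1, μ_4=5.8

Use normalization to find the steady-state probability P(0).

Ratios P(n)/P(0) = (λ₀···λₙ₋₁)/(μ₁···μₙ):
P(1)/P(0) = (4.3)/(1.5) = 2.86667
P(2)/P(0) = (4.3×3.8)/(1.5×7.2) = 1.51296
P(3)/P(0) = (4.3×3.8×6.9)/(1.5×7.2×2.1) = 4.97116
P(4)/P(0) = (4.3×3.8×6.9×6.1)/(1.5×7.2×2.1×5.8) = 5.22829

Normalization: ∑ P(n) = 1
P(0) × (1.00000 + 2.86667 + 1.51296 + 4.97116 + 5.22829) = 1
P(0) × 15.5791 = 1
P(0) = 1/15.5791 = 0.06419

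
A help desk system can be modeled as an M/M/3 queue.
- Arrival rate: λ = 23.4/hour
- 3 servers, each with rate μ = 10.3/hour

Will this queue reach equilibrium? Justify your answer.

Stability requires ρ = λ/(cμ) < 1
ρ = 23.4/(3 × 10.3) = 23.4/30.90 = 0.7573
Since 0.7573 < 1, the system is STABLE.
The servers are busy 75.73% of the time.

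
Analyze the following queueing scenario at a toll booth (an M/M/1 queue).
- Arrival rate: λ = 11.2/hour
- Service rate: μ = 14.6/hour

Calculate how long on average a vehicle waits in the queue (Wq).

First, compute utilization: ρ = λ/μ = 11.2/14.6 = 0.7671
For M/M/1: Wq = λ/(μ(μ-λ))
Wq = 11.2/(14.6 × (14.6-11.2))
Wq = 11.2/(14.6 × 3.40)
Wq = 0.2256 hours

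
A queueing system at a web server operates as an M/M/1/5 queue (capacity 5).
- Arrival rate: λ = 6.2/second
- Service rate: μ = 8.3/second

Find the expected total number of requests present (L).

ρ = λ/μ = 6.2/8.3 = 0.7470
P₀ = (1-ρ)/(1-ρ^(K+1)) = (1-0.7470)/(1-0.7470^6) = 0.2530/0.8263 = 0.3062
P_K = P₀×ρ^K = 0.3062 × 0.7470^5 = 0.3062 × 0.2326 = 0.07122
L = ρ[1 - (K+1)ρ^K + Kρ^(K+1)] / [(1-ρ)(1-ρ^(K+1))]
L = 0.7470 × (1 - 6×0.23260 + 5×0.17375) / ((1 - 0.7470) × (1 - 0.17375)) = 1.6908 requests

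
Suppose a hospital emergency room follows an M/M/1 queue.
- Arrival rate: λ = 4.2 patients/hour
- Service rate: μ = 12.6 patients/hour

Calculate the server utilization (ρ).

Server utilization: ρ = λ/μ
ρ = 4.2/12.6 = 0.3333
The server is busy 33.33% of the time.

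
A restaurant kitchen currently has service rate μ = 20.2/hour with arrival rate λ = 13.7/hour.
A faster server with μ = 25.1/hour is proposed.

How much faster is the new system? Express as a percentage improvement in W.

System 1: ρ₁ = 13.7/20.2 = 0.6782, W₁ = 1/(20.2-13.7) = 0.15385
System 2: ρ₂ = 13.7/25.1 = 0.5458, W₂ = 1/(25.1-13.7) = 0.087719
Improvement: (W₁-W₂)/W₁ = (0.15385-0.087719)/0.15385 = 42.98%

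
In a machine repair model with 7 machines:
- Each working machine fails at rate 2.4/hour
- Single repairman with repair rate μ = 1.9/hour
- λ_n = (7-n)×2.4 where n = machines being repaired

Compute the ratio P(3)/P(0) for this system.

P(3)/P(0) = ∏_{i=0}^{3-1} λ_i/μ_{i+1}
= (7-0)×2.4/1.9 × (7-1)×2.4/1.9 × (7-2)×2.4/1.9
= 423.2454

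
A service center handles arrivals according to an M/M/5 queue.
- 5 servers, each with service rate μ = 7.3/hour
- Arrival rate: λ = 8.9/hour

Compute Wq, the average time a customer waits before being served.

Traffic intensity: ρ = λ/(cμ) = 8.9/(5×7.3) = 0.2438
Since ρ = 0.2438 < 1, system is stable.
Offered load a = λ/μ = cρ = 8.9/7.3 = 1.2192
P₀ = [ Σₙ₌₀^4 aⁿ/n! + a^5/(5!(1-ρ)) ]⁻¹
Σ = a^0/0! + a^1/1! + a^2/2! + a^3/3! + a^4/4! = 1.0000 + 1.2192 + 0.7432 + 0.3020 + 0.09206 = 3.3565
a^5/(5!(1-ρ)) = 2.6936/(120 × 0.75616) = 0.02969
P₀ = 1/(3.3565 + 0.02969) = 0.2953
Lq = P₀·a^5·ρ / (5!(1-ρ)²) = 0.29532 × 2.6936 × 0.24384 / (120 × 0.57178) = 0.002827
Wq = Lq/λ = 0.002827/8.9 = 0.0003176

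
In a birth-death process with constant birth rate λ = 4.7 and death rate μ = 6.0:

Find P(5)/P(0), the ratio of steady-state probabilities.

For constant rates: P(n)/P(0) = (λ/μ)^n
P(5)/P(0) = (4.7/6.0)^5 = 0.7833^5 = 0.2949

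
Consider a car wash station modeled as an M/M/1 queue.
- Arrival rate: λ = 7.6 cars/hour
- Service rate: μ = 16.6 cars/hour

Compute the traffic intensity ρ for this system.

Server utilization: ρ = λ/μ
ρ = 7.6/16.6 = 0.4578
The server is busy 45.78% of the time.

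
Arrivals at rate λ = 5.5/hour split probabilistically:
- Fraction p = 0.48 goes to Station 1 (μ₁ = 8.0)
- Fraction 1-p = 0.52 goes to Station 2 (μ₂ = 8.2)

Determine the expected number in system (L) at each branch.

Effective rates: λ₁ = 5.5×0.48 = 2.64, λ₂ = 5.5×0.52 = 2.86
Station 1: ρ₁ = 2.64/8.0 = 0.3300, L₁ = ρ₁/(1-ρ₁) = 0.3300/(1-0.3300) = 0.4925
Station 2: ρ₂ = 2.86/8.2 = 0.3488, L₂ = ρ₂/(1-ρ₂) = 0.3488/(1-0.3488) = 0.5356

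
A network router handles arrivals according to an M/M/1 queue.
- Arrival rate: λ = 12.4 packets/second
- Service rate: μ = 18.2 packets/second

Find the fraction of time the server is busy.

Server utilization: ρ = λ/μ
ρ = 12.4/18.2 = 0.6813
The server is busy 68.13% of the time.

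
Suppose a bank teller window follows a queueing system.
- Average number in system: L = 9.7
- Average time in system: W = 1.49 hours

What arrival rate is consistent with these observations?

Little's Law: L = λW, so λ = L/W
λ = 9.7/1.49 = 6.5101 transactions/hour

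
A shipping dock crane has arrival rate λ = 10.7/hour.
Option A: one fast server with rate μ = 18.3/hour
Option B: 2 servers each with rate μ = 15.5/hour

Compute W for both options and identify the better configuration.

Option A: single server μ = 18.3 (M/M/1)
  ρ_A = 10.7/18.3 = 0.5847
  W_A = 1/(μ-λ) = 1/(18.3-10.7) = 1/7.60 = 0.1316

Option B: 2 servers μ = 15.5 (M/M/2)
  ρ_B = λ/(cμ) = 10.7/(2×15.5) = 0.3452
  Offered load a = λ/μ = cρ = 10.7/15.5 = 0.6903
  P₀ = [ Σₙ₌₀^1 aⁿ/n! + a^2/(2!(1-ρ)) ]⁻¹
  Σ = a^0/0! + a^1/1! = 1.0000 + 0.6903 = 1.6903
  a^2/(2!(1-ρ)) = 0.4765/(2 × 0.6548) = 0.3639
  P₀ = 1/(1.6903 + 0.3639) = 0.4868
  Lq = P₀·a^2·ρ / (2!(1-ρ)²) = 0.4868 × 0.4765 × 0.3452 / (2 × 0.4288) = 0.09337
  Wq_B = Lq/λ = 0.093366/10.7 = 0.0087258
  W_B = Wq_B + 1/μ = 0.0087258 + 0.064516 = 0.07324

Since W_B = 0.07324 < W_A = 0.1316, Option B (multiple servers) has the shorter time in system.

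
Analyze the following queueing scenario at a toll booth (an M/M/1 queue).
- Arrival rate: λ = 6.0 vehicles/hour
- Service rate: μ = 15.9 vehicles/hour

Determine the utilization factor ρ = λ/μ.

Server utilization: ρ = λ/μ
ρ = 6.0/15.9 = 0.3774
The server is busy 37.74% of the time.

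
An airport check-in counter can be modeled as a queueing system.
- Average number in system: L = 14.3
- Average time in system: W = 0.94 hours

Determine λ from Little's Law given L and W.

Little's Law: L = λW, so λ = L/W
λ = 14.3/0.94 = 15.2128 passengers/hour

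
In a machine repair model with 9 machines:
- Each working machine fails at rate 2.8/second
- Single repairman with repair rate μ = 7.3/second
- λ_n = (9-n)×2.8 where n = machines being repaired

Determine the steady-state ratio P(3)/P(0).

P(3)/P(0) = ∏_{i=0}^{3-1} λ_i/μ_{i+1}
= (9-0)×2.8/7.3 × (9-1)×2.8/7.3 × (9-2)×2.8/7.3
= 28.4404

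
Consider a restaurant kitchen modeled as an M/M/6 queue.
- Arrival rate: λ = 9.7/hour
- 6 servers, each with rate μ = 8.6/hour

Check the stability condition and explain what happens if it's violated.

Stability requires ρ = λ/(cμ) < 1
ρ = 9.7/(6 × 8.6) = 9.7/51.60 = 0.1880
Since 0.1880 < 1, the system is STABLE.
The servers are busy 18.80% of the time.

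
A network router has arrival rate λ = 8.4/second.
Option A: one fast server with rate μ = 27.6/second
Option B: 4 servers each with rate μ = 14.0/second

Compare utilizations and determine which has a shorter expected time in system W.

Option A: single server μ = 27.6 (M/M/1)
  ρ_A = 8.4/27.6 = 0.3043
  W_A = 1/(μ-λ) = 1/(27.6-8.4) = 1/19.20 = 0.05208

Option B: 4 servers μ = 14.0 (M/M/4)
  ρ_B = λ/(cμ) = 8.4/(4×14.0) = 0.1500
  Offered load a = λ/μ = cρ = 8.4/14.0 = 0.6000
  P₀ = [ Σₙ₌₀^3 aⁿ/n! + a^4/(4!(1-ρ)) ]⁻¹
  Σ = a^0/0! + a^1/1! + a^2/2! + a^3/3! = 1.0000 + 0.6000 + 0.1800 + 0.03600 = 1.8160
  a^4/(4!(1-ρ)) = 0.1296/(24 × 0.8500) = 0.006353
  P₀ = 1/(1.8160 + 0.006353) = 0.5487
  Lq = P₀·a^4·ρ / (4!(1-ρ)²) = 0.5487 × 0.1296 × 0.1500 / (24 × 0.7225) = 0.0006152
  Wq_B = Lq/λ = 0.0006152/8.4 = 0.00007324
  W_B = Wq_B + 1/μ = 0.00007324 + 0.07143 = 0.07150

Since W_A = 0.05208 < W_B = 0.07150, Option A (single fast server) has the shorter time in system.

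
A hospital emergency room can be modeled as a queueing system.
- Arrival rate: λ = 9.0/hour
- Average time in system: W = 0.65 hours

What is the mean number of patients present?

Little's Law: L = λW
L = 9.0 × 0.65 = 5.8500 patients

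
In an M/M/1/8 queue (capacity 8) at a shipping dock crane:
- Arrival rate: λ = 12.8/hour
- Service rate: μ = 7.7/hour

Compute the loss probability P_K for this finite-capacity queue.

ρ = λ/μ = 12.8/7.7 = 1.66234
P₀ = (1-ρ)/(1-ρ^(K+1)) = (1-1.66234)/(1-1.66234^9) = -0.6623/-95.9346 = 0.006904
P_K = P₀×ρ^K = 0.006904 × 1.66234^8 = 0.006904 × 58.3121 = 0.4026
Blocking probability = 40.26%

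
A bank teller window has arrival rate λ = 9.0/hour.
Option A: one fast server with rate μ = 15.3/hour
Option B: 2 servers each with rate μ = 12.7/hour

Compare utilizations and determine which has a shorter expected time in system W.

Option A: single server μ = 15.3 (M/M/1)
  ρ_A = 9.0/15.3 = 0.5882
  W_A = 1/(μ-λ) = 1/(15.3-9.0) = 1/6.30 = 0.1587

Option B: 2 servers μ = 12.7 (M/M/2)
  ρ_B = λ/(cμ) = 9.0/(2×12.7) = 0.3543
  Offered load a = λ/μ = cρ = 9.0/12.7 = 0.7087
  P₀ = [ Σₙ₌₀^1 aⁿ/n! + a^2/(2!(1-ρ)) ]⁻¹
  Σ = a^0/0! + a^1/1! = 1.0000 + 0.7087 = 1.7087
  a^2/(2!(1-ρ)) = 0.5022/(2 × 0.6457) = 0.3889
  P₀ = 1/(1.7087 + 0.3889) = 0.4767
  Lq = P₀·a^2·ρ / (2!(1-ρ)²) = 0.4767 × 0.5022 × 0.3543 / (2 × 0.4169) = 0.1017
  Wq_B = Lq/λ = 0.10175/9.0 = 0.01131
  W_B = Wq_B + 1/μ = 0.01131 + 0.07874 = 0.09005

Since W_B = 0.09005 < W_A = 0.1587, Option B (multiple servers) has the shorter time in system.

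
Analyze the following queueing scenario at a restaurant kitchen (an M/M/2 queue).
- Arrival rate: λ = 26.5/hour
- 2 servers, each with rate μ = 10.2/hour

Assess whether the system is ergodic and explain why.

Stability requires ρ = λ/(cμ) < 1
ρ = 26.5/(2 × 10.2) = 26.5/20.40 = 1.2990
Since 1.2990 ≥ 1, the system is UNSTABLE.
Need c > λ/μ = 26.5/10.2 = 2.60.
Minimum servers needed: c = 3.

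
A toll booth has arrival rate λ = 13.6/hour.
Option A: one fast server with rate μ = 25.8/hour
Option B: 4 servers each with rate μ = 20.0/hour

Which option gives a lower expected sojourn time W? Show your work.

Option A: single server μ = 25.8 (M/M/1)
  ρ_A = 13.6/25.8 = 0.5271
  W_A = 1/(μ-λ) = 1/(25.8-13.6) = 1/12.20 = 0.08197

Option B: 4 servers μ = 20.0 (M/M/4)
  ρ_B = λ/(cμ) = 13.6/(4×20.0) = 0.1700
  Offered load a = λ/μ = cρ = 13.6/20.0 = 0.6800
  P₀ = [ Σₙ₌₀^3 aⁿ/n! + a^4/(4!(1-ρ)) ]⁻¹
  Σ = a^0/0! + a^1/1! + a^2/2! + a^3/3! = 1.0000 + 0.6800 + 0.2312 + 0.05241 = 1.9636
  a^4/(4!(1-ρ)) = 0.2138/(24 × 0.8300) = 0.01073
  P₀ = 1/(1.9636 + 0.01073) = 0.5065
  Lq = P₀·a^4·ρ / (4!(1-ρ)²) = 0.506499 × 0.213814 × 0.170000 / (24 × 0.688900) = 0.001114
  Wq_B = Lq/λ = 0.00111351/13.6 = 0.00008188
  W_B = Wq_B + 1/μ = 0.00008188 + 0.05000 = 0.05008

Since W_B = 0.05008 < W_A = 0.08197, Option B (multiple servers) has the shorter time in system.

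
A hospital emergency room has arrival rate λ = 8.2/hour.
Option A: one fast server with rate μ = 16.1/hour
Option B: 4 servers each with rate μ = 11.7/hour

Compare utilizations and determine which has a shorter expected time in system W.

Option A: single server μ = 16.1 (M/M/1)
  ρ_A = 8.2/16.1 = 0.5093
  W_A = 1/(μ-λ) = 1/(16.1-8.2) = 1/7.90 = 0.1266

Option B: 4 servers μ = 11.7 (M/M/4)
  ρ_B = λ/(cμ) = 8.2/(4×11.7) = 0.1752
  Offered load a = λ/μ = cρ = 8.2/11.7 = 0.7009
  P₀ = [ Σₙ₌₀^3 aⁿ/n! + a^4/(4!(1-ρ)) ]⁻¹
  Σ = a^0/0! + a^1/1! + a^2/2! + a^3/3! = 1.0000 + 0.70085 + 0.24560 + 0.057376 = 2.0038
  a^4/(4!(1-ρ)) = 0.2413/(24 × 0.8248) = 0.01219
  P₀ = 1/(2.0038 + 0.01219) = 0.4960
  Lq = P₀·a^4·ρ / (4!(1-ρ)²) = 0.4960 × 0.2413 × 0.1752 / (24 × 0.6803) = 0.001284
  Wq_B = Lq/λ = 0.001284/8.2 = 0.0001566
  W_B = Wq_B + 1/μ = 0.0001566 + 0.08547 = 0.08563

Since W_B = 0.08563 < W_A = 0.1266, Option B (multiple servers) has the shorter time in system.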